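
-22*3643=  - 80146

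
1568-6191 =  - 4623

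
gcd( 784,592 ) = 16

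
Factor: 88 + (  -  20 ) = 2^2*17^1 = 68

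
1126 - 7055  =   -5929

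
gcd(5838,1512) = 42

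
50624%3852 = 548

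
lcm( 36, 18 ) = 36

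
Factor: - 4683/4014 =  - 7/6 = - 2^( - 1) * 3^( - 1 )*7^1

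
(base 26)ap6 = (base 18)14g0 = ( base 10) 7416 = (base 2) 1110011111000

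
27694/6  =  4615 + 2/3 = 4615.67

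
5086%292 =122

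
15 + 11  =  26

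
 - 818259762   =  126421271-944681033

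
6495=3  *2165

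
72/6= 12 = 12.00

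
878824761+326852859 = 1205677620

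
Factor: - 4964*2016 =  - 2^7*3^2*7^1*17^1*73^1 =-10007424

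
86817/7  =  86817/7   =  12402.43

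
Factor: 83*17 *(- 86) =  - 121346 = - 2^1*17^1* 43^1 * 83^1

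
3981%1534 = 913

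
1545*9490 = 14662050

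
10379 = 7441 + 2938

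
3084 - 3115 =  -31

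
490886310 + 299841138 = 790727448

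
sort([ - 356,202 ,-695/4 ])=[-356,  -  695/4,202]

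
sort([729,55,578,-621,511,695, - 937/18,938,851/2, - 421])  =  [-621, - 421,-937/18, 55,851/2,511,578, 695, 729,938]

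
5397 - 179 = 5218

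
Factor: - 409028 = - 2^2*293^1*349^1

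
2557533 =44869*57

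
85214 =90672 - 5458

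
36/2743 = 36/2743  =  0.01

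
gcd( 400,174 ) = 2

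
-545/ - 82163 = 545/82163 = 0.01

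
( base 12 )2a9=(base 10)417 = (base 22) il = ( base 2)110100001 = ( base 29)eb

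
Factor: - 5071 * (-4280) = 2^3*5^1*11^1 *107^1 * 461^1=21703880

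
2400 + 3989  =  6389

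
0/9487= 0 = 0.00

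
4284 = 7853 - 3569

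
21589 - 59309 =-37720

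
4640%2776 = 1864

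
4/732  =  1/183 = 0.01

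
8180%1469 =835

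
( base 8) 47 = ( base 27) 1c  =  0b100111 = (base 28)1b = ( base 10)39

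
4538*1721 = 7809898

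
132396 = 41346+91050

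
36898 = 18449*2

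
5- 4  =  1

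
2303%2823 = 2303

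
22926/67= 342+ 12/67= 342.18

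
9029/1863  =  4+1577/1863  =  4.85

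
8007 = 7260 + 747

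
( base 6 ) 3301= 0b1011110101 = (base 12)531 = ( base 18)261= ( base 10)757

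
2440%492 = 472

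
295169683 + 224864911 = 520034594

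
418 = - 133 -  - 551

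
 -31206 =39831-71037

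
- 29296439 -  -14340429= -14956010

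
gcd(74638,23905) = 1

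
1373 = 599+774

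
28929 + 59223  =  88152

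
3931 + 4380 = 8311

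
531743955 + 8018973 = 539762928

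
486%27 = 0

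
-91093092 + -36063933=  -  127157025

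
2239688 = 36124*62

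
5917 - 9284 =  - 3367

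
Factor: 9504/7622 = 4752/3811 = 2^4*3^3*11^1*37^( - 1)*103^( - 1)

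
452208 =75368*6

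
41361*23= 951303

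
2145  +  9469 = 11614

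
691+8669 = 9360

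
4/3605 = 4/3605 = 0.00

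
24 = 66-42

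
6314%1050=14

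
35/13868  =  35/13868 = 0.00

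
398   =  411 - 13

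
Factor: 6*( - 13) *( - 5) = 390=2^1 * 3^1 * 5^1 * 13^1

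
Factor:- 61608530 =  - 2^1 * 5^1*6160853^1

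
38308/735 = 52 + 88/735 = 52.12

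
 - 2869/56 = -52  +  43/56 = - 51.23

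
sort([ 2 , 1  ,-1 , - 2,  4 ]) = [ - 2, - 1, 1  ,  2,4] 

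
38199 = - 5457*( - 7 ) 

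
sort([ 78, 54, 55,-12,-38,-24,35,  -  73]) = [ - 73,  -  38,-24 ,  -  12, 35 , 54, 55, 78]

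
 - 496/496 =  - 1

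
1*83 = 83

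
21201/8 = 21201/8 =2650.12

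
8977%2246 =2239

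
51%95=51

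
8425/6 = 1404 + 1/6 =1404.17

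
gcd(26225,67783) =1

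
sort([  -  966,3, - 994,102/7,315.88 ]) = [ - 994, - 966 , 3 , 102/7, 315.88]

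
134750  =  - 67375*( - 2)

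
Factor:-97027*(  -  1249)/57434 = 2^ (- 1)*7^1*13^( - 1 ) * 47^(-2) * 83^1*167^1 *1249^1=121186723/57434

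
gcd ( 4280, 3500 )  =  20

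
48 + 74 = 122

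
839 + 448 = 1287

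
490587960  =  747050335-256462375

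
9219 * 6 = 55314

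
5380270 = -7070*( - 761)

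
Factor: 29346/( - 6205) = -2^1*3^1*5^( - 1) * 17^( - 1 )*67^1 = - 402/85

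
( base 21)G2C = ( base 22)ef4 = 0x1BC6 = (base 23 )DA3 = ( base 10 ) 7110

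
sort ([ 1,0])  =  [0 , 1]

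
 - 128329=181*( - 709)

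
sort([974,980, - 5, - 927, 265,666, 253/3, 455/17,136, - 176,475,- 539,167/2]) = [-927,- 539, - 176, - 5,455/17,167/2,  253/3, 136, 265,475,666,974, 980]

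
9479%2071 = 1195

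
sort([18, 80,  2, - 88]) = [  -  88, 2,18,80] 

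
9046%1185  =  751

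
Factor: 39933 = 3^4*17^1*29^1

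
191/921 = 191/921=0.21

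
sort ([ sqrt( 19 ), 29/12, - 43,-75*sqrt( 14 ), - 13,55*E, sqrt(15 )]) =[  -  75 * sqrt( 14 ),-43,-13, 29/12,sqrt(15) , sqrt( 19),  55* E]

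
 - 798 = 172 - 970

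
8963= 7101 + 1862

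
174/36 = 4+5/6  =  4.83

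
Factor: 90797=7^2*17^1* 109^1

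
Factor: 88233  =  3^1*29411^1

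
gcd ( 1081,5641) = 1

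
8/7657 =8/7657 = 0.00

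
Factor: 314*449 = 2^1*157^1* 449^1 = 140986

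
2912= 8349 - 5437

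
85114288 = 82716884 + 2397404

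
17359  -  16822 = 537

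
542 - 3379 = -2837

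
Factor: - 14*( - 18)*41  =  2^2 * 3^2 * 7^1*41^1 = 10332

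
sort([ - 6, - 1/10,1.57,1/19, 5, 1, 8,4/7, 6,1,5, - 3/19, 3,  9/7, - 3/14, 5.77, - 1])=[ - 6,-1,-3/14,-3/19, - 1/10,  1/19, 4/7,  1,1, 9/7,  1.57,  3,5, 5, 5.77, 6,8]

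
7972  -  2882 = 5090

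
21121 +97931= 119052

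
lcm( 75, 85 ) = 1275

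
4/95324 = 1/23831 =0.00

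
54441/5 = 54441/5 = 10888.20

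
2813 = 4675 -1862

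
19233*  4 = 76932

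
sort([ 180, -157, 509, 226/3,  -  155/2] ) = [ - 157, - 155/2, 226/3,180, 509] 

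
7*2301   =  16107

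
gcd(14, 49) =7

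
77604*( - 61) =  - 4733844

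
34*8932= 303688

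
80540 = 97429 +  - 16889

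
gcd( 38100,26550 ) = 150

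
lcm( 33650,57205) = 572050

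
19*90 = 1710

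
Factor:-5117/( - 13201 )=7^1*17^1 * 307^ ( - 1 )  =  119/307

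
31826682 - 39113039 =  - 7286357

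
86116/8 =10764 + 1/2 = 10764.50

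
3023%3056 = 3023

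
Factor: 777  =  3^1*7^1*37^1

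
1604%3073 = 1604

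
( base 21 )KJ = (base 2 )110110111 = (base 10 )439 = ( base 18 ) 167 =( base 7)1165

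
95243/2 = 95243/2= 47621.50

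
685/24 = 28+13/24 = 28.54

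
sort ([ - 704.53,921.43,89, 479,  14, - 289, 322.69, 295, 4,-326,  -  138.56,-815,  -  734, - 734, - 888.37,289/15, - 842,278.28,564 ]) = [-888.37, - 842, - 815,-734, - 734 , - 704.53,-326,  -  289, - 138.56,4,14,  289/15,89,278.28, 295, 322.69,479,564, 921.43 ]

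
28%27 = 1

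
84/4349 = 84/4349 = 0.02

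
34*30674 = 1042916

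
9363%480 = 243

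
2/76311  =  2/76311=0.00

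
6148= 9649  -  3501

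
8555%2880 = 2795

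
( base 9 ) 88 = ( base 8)120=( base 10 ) 80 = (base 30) 2K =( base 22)3e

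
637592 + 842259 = 1479851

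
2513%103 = 41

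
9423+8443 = 17866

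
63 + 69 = 132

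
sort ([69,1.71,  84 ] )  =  [ 1.71 , 69, 84]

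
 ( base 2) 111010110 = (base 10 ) 470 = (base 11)398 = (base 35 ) DF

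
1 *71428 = 71428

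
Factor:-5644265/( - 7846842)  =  2^(  -  1)*3^( - 1 )*5^1*11^1*41^1*947^( - 1)*1381^( - 1 )*2503^1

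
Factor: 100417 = 100417^1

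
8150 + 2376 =10526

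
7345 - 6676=669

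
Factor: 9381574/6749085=2^1 * 3^(- 1 )*5^( - 1 )*7^( - 1)*17^(  -  1)*19^( - 1 )*199^ ( - 1 ) * 523^1*8969^1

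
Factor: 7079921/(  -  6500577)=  - 3^( - 1)*41^1*73^( - 1)*29683^( - 1) *172681^1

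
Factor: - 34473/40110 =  - 2^( - 1) * 5^(-1)*7^( - 1)*191^( -1)*11491^1 = - 11491/13370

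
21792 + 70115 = 91907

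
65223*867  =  56548341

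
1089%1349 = 1089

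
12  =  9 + 3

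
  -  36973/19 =- 1946 + 1/19= - 1945.95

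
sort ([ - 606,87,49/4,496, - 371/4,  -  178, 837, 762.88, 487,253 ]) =[ - 606, - 178,-371/4, 49/4,87,253,487,496,762.88,837 ] 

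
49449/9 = 16483/3 = 5494.33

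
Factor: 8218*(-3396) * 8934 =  - 2^4*3^2* 7^1*283^1*587^1*1489^1=-249333002352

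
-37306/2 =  - 18653 = - 18653.00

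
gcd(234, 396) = 18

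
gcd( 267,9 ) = 3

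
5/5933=5/5933= 0.00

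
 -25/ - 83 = 25/83 =0.30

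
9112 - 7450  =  1662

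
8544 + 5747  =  14291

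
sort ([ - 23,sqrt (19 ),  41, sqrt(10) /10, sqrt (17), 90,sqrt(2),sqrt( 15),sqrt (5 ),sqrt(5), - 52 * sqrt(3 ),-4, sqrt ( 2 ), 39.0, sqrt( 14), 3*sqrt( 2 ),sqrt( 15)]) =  [- 52*sqrt( 3 ), - 23,-4, sqrt( 10 ) /10, sqrt (2 ), sqrt (2), sqrt( 5), sqrt ( 5), sqrt(14), sqrt( 15 ), sqrt ( 15 ), sqrt ( 17) , 3*sqrt(2),  sqrt(19 ), 39.0,41, 90]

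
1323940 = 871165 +452775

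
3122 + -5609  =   - 2487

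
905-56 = 849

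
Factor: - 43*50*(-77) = 165550  =  2^1*5^2* 7^1*11^1* 43^1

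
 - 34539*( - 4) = 138156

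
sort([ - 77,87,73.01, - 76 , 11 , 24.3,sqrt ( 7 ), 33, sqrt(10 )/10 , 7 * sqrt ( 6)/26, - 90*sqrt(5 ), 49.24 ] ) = [ - 90 * sqrt(5 ) , - 77,-76,sqrt(10)/10,7 * sqrt (6)/26,sqrt( 7), 11, 24.3 , 33,49.24,73.01,87 ]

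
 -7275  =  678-7953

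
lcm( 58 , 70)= 2030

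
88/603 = 88/603= 0.15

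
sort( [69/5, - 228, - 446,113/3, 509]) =[ - 446, - 228,69/5,113/3,509]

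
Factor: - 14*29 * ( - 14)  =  2^2 * 7^2*29^1 = 5684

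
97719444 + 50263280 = 147982724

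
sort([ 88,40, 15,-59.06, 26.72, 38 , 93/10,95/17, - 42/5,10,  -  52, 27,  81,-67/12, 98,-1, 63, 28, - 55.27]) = [ - 59.06, - 55.27, - 52, - 42/5 , - 67/12, - 1, 95/17, 93/10 , 10, 15, 26.72,27,28, 38, 40, 63, 81,88,98 ] 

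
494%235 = 24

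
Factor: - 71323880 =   -  2^3 * 5^1 * 331^1 * 5387^1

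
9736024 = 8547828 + 1188196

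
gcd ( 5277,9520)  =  1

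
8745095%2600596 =943307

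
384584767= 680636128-296051361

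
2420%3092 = 2420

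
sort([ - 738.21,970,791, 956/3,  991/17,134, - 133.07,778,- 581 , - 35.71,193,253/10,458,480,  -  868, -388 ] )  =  [ - 868, - 738.21, - 581, - 388, - 133.07, - 35.71,253/10, 991/17,134, 193,956/3 , 458,480,778, 791, 970 ] 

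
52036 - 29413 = 22623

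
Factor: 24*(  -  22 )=  -  2^4 * 3^1 * 11^1 = - 528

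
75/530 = 15/106=0.14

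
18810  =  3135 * 6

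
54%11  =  10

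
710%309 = 92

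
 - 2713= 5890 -8603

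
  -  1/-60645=1/60645 = 0.00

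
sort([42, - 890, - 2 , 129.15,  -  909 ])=[ - 909, - 890, - 2,42,  129.15] 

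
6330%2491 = 1348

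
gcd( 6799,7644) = 13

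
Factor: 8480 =2^5*5^1*53^1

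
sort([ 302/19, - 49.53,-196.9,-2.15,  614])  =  [ - 196.9,-49.53, - 2.15, 302/19, 614 ] 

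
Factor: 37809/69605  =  3^2* 5^(- 1) * 4201^1*13921^( - 1)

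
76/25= 3 + 1/25 = 3.04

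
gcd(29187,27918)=1269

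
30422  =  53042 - 22620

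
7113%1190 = 1163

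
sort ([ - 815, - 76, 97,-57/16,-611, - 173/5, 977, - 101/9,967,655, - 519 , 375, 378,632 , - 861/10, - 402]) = [ - 815, - 611, - 519, - 402,  -  861/10,  -  76, - 173/5, - 101/9, - 57/16,97,375,378,632,655,967,977 ] 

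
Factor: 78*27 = 2106 = 2^1 *3^4  *13^1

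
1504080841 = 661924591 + 842156250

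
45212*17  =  768604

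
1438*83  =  119354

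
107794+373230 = 481024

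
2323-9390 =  - 7067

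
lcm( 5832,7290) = 29160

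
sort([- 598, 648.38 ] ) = [ - 598, 648.38]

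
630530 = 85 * 7418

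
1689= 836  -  -853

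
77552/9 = 8616 + 8/9 = 8616.89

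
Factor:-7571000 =- 2^3*5^3*67^1*113^1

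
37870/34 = 18935/17 = 1113.82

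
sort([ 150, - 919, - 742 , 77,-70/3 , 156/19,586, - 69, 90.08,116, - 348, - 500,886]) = [-919, - 742, - 500, - 348, - 69,- 70/3,156/19, 77,  90.08,116,150, 586,886 ] 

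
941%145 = 71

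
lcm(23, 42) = 966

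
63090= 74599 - 11509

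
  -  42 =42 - 84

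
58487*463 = 27079481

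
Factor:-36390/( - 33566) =3^1*5^1*13^ ( - 1)*1213^1*1291^( - 1) = 18195/16783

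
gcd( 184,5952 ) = 8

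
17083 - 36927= -19844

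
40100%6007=4058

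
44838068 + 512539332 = 557377400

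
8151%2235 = 1446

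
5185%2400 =385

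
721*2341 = 1687861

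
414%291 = 123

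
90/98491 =90/98491 = 0.00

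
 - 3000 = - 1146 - 1854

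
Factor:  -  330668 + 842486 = 2^1*3^1*85303^1 = 511818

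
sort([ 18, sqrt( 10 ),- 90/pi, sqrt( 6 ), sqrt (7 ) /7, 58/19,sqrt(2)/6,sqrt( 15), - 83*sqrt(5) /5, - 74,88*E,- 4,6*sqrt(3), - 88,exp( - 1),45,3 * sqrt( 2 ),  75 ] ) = [  -  88, - 74,- 83 *sqrt ( 5)/5, - 90/pi, - 4, sqrt(2) /6,exp ( - 1 ), sqrt(7 ) /7,sqrt(6),  58/19, sqrt ( 10),sqrt( 15 ),3*sqrt(2),6*sqrt( 3 ), 18,45, 75,88 *E ] 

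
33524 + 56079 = 89603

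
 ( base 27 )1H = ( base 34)1a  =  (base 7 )62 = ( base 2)101100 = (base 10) 44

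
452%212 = 28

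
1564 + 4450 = 6014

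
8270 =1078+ 7192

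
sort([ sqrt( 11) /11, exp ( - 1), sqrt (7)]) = [sqrt( 11)/11, exp(  -  1),  sqrt(7 ) ]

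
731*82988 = 60664228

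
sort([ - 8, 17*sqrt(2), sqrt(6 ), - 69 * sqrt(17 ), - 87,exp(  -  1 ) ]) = [ - 69* sqrt( 17), -87 , - 8, exp( - 1 ), sqrt( 6), 17*sqrt ( 2 )]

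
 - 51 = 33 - 84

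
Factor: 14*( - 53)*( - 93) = 69006 = 2^1*3^1*7^1*31^1*53^1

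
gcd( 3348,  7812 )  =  1116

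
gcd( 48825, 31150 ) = 175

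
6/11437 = 6/11437 = 0.00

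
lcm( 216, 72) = 216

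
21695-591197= - 569502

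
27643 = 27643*1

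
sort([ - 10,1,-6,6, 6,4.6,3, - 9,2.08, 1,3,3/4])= [ - 10, - 9, - 6, 3/4,1,1, 2.08,3, 3, 4.6,6, 6]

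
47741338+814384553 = 862125891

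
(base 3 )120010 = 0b110011000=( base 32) co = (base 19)129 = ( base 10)408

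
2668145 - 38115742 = -35447597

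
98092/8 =12261  +  1/2  =  12261.50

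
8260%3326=1608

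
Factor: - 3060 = -2^2 * 3^2*5^1 * 17^1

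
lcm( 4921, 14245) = 270655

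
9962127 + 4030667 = 13992794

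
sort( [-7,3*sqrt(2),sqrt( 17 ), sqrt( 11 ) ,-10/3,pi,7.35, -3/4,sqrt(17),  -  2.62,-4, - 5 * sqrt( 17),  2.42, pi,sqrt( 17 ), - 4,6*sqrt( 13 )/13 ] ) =[ - 5*sqrt(17 ), - 7,  -  4,- 4, - 10/3, - 2.62, - 3/4, 6*sqrt( 13)/13,2.42, pi, pi,sqrt(11),sqrt (17), sqrt( 17 ),sqrt (17 ), 3 * sqrt( 2), 7.35] 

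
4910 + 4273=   9183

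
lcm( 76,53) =4028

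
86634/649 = 133 + 317/649 =133.49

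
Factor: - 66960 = - 2^4*3^3*5^1*31^1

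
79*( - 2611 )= - 206269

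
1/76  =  1/76 =0.01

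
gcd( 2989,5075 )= 7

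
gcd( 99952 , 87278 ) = 2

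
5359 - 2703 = 2656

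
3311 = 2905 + 406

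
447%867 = 447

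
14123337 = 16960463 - 2837126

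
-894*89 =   -  79566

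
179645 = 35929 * 5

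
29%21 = 8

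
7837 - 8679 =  - 842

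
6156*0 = 0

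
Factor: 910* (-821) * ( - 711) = 2^1 * 3^2*5^1*7^1* 13^1*79^1*821^1 = 531195210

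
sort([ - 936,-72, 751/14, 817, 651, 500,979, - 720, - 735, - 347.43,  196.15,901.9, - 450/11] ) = [ - 936, - 735, - 720, - 347.43,-72, - 450/11, 751/14,196.15, 500,651,  817,901.9,979] 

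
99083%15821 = 4157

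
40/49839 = 40/49839 =0.00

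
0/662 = 0 = 0.00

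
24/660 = 2/55 = 0.04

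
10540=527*20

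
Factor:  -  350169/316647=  - 773/699= -3^( - 1) * 233^( - 1)*773^1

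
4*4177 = 16708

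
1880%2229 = 1880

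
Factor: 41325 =3^1*5^2*19^1*29^1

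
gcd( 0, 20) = 20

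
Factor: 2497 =11^1*227^1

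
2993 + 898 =3891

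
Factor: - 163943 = -13^1 * 12611^1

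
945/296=3+ 57/296 = 3.19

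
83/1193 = 83/1193=0.07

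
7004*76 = 532304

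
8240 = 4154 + 4086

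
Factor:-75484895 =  - 5^1*41^1*59^1*79^2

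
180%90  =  0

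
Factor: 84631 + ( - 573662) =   -  53^1*9227^1=-489031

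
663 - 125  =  538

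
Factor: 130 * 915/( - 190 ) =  - 11895/19 = -3^1* 5^1* 13^1*19^(-1)* 61^1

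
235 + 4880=5115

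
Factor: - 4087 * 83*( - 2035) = 690314735 = 5^1  *11^1*37^1*  61^1*67^1*83^1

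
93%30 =3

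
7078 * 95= 672410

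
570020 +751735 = 1321755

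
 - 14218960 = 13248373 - 27467333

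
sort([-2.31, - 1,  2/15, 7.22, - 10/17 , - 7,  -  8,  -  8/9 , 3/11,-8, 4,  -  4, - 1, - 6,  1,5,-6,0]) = [ - 8, - 8,-7,-6, - 6,-4,  -  2.31, - 1, - 1,-8/9,  -  10/17,  0 , 2/15,  3/11, 1,4, 5,7.22] 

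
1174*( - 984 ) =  - 1155216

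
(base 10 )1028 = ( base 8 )2004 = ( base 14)536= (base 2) 10000000100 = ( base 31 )125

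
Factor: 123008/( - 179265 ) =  - 2^7*3^( - 1)*5^(-1)*17^ ( - 1 )*19^(-1)*31^2 *37^(-1)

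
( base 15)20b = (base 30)FB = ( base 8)715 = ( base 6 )2045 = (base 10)461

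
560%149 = 113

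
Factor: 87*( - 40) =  - 2^3 *3^1*5^1*29^1  =  -3480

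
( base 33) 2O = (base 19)4E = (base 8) 132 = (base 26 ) 3c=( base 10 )90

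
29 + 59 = 88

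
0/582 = 0 = 0.00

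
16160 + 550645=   566805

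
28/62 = 14/31 = 0.45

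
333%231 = 102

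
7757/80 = 7757/80 = 96.96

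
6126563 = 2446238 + 3680325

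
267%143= 124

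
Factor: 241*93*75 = 3^2*5^2 * 31^1*241^1 = 1680975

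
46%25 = 21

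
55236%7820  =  496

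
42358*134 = 5675972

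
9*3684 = 33156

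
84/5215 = 12/745 = 0.02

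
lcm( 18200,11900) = 309400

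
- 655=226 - 881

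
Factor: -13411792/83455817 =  - 2^4  *67^1 * 12511^1*83455817^ (-1)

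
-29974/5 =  - 5995 + 1/5 = - 5994.80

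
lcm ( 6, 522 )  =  522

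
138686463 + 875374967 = 1014061430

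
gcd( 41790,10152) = 6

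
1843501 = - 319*( - 5779)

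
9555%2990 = 585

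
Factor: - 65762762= - 2^1*13^1*19^1*239^1*557^1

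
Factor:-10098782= -2^1* 17^1*297023^1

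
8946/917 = 9  +  99/131 = 9.76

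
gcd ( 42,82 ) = 2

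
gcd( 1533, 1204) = 7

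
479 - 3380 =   -  2901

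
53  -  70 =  - 17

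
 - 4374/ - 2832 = 1+257/472 = 1.54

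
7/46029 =7/46029 = 0.00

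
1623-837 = 786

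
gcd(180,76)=4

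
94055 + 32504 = 126559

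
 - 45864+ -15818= - 61682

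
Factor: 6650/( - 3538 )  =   - 5^2*7^1*19^1*29^( - 1 )*61^(-1) =-3325/1769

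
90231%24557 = 16560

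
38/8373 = 38/8373=0.00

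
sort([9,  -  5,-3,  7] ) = [-5, - 3,7,  9]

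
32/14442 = 16/7221=0.00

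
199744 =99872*2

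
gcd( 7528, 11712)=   8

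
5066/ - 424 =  - 2533/212 = -  11.95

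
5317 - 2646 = 2671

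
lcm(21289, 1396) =85156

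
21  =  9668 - 9647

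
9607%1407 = 1165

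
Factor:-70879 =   -  70879^1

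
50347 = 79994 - 29647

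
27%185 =27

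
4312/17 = 4312/17= 253.65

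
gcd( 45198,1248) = 6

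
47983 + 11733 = 59716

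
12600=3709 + 8891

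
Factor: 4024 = 2^3 * 503^1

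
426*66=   28116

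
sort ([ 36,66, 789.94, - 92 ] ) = [ - 92,36,  66, 789.94 ] 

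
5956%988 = 28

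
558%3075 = 558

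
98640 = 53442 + 45198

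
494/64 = 7 + 23/32 = 7.72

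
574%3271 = 574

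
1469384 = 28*52478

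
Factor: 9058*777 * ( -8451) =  - 2^1*3^4*7^2*37^1*313^1*647^1 =- 59478695766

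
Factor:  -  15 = - 3^1*5^1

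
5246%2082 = 1082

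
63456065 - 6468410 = 56987655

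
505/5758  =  505/5758 = 0.09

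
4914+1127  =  6041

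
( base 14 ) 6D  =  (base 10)97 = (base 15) 67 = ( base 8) 141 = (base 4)1201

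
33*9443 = 311619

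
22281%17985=4296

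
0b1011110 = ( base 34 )2Q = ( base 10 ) 94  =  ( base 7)163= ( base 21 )4A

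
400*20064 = 8025600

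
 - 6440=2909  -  9349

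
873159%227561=190476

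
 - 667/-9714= 667/9714=0.07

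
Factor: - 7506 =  - 2^1*3^3*139^1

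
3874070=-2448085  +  6322155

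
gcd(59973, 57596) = 1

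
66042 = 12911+53131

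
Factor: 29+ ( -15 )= 14 =2^1 * 7^1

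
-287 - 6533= -6820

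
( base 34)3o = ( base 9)150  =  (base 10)126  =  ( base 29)4A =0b1111110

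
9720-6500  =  3220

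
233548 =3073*76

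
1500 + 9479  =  10979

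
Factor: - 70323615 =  - 3^2*5^1*199^1*7853^1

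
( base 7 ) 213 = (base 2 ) 1101100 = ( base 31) 3F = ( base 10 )108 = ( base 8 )154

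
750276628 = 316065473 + 434211155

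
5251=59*89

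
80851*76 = 6144676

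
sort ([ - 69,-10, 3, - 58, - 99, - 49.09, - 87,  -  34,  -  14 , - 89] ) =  [ - 99, - 89,-87,  -  69,-58,  -  49.09, - 34, - 14, - 10, 3] 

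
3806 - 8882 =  - 5076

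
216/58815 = 24/6535 = 0.00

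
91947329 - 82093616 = 9853713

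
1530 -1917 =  - 387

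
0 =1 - 1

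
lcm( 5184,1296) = 5184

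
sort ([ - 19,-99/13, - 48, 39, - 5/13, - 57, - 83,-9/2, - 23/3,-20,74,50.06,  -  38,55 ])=[ - 83 , - 57, - 48,-38,-20, -19,-23/3,-99/13,  -  9/2, - 5/13, 39,50.06,  55, 74]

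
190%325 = 190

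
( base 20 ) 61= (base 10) 121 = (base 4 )1321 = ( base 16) 79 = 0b1111001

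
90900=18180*5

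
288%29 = 27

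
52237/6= 8706 + 1/6  =  8706.17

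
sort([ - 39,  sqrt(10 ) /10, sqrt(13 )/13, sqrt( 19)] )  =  [-39 , sqrt(13) /13,sqrt(10 )/10, sqrt( 19) ] 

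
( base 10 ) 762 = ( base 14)3c6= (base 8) 1372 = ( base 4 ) 23322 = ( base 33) N3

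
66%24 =18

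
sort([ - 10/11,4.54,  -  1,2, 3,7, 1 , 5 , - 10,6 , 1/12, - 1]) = [ - 10,  -  1 ,-1, - 10/11, 1/12,  1 , 2,3, 4.54,5  ,  6, 7]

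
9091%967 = 388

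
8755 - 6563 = 2192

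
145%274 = 145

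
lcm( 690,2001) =20010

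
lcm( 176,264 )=528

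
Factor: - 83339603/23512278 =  - 2^( - 1 )*3^( - 1)* 23^1*61^1*73^ ( - 1)*191^1*311^1* 53681^( - 1)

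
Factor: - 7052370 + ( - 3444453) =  - 10496823  =  - 3^1*67^1*52223^1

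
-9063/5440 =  - 2 + 1817/5440 = - 1.67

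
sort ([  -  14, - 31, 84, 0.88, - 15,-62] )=[ - 62,  -  31, - 15, - 14, 0.88,84] 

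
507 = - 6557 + 7064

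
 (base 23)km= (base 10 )482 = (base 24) k2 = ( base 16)1E2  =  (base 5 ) 3412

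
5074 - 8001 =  - 2927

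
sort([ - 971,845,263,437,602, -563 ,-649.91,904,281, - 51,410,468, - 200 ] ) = [ -971,-649.91 , -563, - 200, - 51,263,281, 410,437,468 , 602, 845,904 ] 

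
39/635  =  39/635 = 0.06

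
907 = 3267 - 2360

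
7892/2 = 3946 = 3946.00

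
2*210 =420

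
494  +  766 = 1260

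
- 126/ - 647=126/647=0.19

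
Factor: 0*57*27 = 0^1 = 0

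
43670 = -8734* ( - 5)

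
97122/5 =97122/5 = 19424.40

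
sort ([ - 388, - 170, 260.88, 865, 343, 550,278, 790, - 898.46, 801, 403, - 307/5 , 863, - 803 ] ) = [  -  898.46, - 803, - 388,-170,  -  307/5,260.88, 278, 343,403,550, 790, 801,863,865 ]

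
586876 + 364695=951571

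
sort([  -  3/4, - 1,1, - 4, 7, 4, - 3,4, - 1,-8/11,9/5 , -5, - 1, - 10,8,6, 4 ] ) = [ - 10,-5, -4, - 3, - 1, - 1, - 1, - 3/4,-8/11,1 , 9/5,4,4,4, 6,7, 8 ]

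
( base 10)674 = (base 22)18e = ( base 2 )1010100010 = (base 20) 1DE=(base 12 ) 482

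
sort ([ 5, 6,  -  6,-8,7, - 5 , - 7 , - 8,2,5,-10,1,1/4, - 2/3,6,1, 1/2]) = [ - 10, - 8, - 8,-7 , - 6, - 5, - 2/3,1/4, 1/2,1, 1, 2, 5,  5,6,6,7]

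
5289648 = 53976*98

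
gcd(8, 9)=1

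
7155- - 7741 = 14896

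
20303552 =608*33394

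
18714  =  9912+8802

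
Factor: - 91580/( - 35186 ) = 2^1*5^1*19^1*73^(-1) = 190/73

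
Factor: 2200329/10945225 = 3^2*5^(-2 )*244481^1*437809^( - 1) 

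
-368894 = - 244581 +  - 124313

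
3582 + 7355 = 10937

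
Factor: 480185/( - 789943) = - 5^1*7^( - 1 )*11^( - 1)*137^1*701^1*10259^( - 1)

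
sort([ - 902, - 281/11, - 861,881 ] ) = [ - 902, - 861, - 281/11 , 881 ]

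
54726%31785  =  22941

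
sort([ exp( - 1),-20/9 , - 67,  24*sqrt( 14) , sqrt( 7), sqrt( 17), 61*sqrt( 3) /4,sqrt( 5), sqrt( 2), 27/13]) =[ - 67,  -  20/9, exp (- 1 ) , sqrt( 2),27/13,sqrt( 5), sqrt(7 ), sqrt(17 ) , 61*sqrt( 3) /4, 24 * sqrt( 14 )]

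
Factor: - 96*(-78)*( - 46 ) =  - 2^7*3^2 * 13^1*23^1= - 344448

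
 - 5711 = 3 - 5714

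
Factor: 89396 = 2^2*22349^1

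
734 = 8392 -7658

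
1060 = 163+897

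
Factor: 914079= 3^1 * 83^1*3671^1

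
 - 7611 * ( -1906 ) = 14506566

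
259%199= 60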